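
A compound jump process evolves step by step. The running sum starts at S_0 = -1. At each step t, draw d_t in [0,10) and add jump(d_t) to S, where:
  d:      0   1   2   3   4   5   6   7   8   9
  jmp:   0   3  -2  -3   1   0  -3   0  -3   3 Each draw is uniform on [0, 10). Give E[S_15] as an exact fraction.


-7

Outcome values over d=0..9: [0, 3, -2, -3, 1, 0, -3, 0, -3, 3]
Σy = -4, Σy² = 50, M = 10
μ = -4/10 = -2/5,  σ² = 50/10 − (-2/5)² = 121/25
E[S_15] = -1 + 15·(-2/5) = -7


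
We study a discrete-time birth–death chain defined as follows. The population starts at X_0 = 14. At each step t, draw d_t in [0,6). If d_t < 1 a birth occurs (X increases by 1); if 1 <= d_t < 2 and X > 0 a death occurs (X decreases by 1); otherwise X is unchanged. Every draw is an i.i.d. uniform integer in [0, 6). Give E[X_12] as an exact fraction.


X can drop by at most 1 per step and X_0 = 14 > T = 12, so X_t >= 14 − t >= 2 > 0 for every t <= 12: the floor at 0 (the 'and X > 0' condition) never binds. Hence X_12 = X_0 + Σ_{t<12} Y_t with i.i.d. increments Y_t = y(d_t) ∈ {+1, −1, 0}.
Outcome values over d=0..5: [1, -1, 0, 0, 0, 0]
Σy = 0, Σy² = 2, M = 6
μ = 0/6 = 0,  σ² = 2/6 − (0)² = 1/3
E[X_12] = 14 + 12·(0) = 14

14


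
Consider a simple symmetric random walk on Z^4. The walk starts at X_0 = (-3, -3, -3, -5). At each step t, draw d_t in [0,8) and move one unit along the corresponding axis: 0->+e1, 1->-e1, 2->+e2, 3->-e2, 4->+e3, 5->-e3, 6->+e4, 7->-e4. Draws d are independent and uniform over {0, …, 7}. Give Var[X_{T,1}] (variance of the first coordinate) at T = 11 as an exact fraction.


11/4

Outcome values over d=0..7: [1, -1, 0, 0, 0, 0, 0, 0]
Σy = 0, Σy² = 2, M = 8
μ = 0/8 = 0,  σ² = 2/8 − (0)² = 1/4
Independent increments: Var[X_11] = 11·σ² = 11·(1/4) = 11/4


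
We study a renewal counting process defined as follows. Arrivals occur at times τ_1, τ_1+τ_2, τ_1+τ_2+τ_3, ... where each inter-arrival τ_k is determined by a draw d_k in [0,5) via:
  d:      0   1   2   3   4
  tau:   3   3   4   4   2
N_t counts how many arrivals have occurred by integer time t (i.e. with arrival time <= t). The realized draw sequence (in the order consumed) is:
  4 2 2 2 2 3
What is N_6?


2

draw d_1=4: τ_1=2, arrival time A_1=2
draw d_2=2: τ_2=4, arrival time A_2=6
draw d_3=2: τ_3=4, arrival time A_3=10
draw d_4=2: τ_4=4, arrival time A_4=14
draw d_5=2: τ_5=4, arrival time A_5=18
draw d_6=3: τ_6=4, arrival time A_6=22
N_t over t=0..6: 0:0 1:0 2:1 3:1 4:1 5:1 6:2


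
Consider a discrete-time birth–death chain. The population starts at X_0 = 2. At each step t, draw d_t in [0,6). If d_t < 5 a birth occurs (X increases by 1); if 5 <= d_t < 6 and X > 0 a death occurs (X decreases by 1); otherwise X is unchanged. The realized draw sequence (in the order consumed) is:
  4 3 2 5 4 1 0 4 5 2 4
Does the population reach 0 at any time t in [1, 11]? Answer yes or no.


no

t=0: X=2, d=4 → birth, X_1=3
t=1: X=3, d=3 → birth, X_2=4
t=2: X=4, d=2 → birth, X_3=5
t=3: X=5, d=5 → death, X_4=4
t=4: X=4, d=4 → birth, X_5=5
t=5: X=5, d=1 → birth, X_6=6
t=6: X=6, d=0 → birth, X_7=7
t=7: X=7, d=4 → birth, X_8=8
t=8: X=8, d=5 → death, X_9=7
t=9: X=7, d=2 → birth, X_10=8
t=10: X=8, d=4 → birth, X_11=9


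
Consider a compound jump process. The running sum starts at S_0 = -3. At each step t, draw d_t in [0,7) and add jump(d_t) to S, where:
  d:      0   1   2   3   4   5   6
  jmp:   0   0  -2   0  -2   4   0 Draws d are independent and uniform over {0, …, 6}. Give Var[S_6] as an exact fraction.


144/7

Outcome values over d=0..6: [0, 0, -2, 0, -2, 4, 0]
Σy = 0, Σy² = 24, M = 7
μ = 0/7 = 0,  σ² = 24/7 − (0)² = 24/7
Independent increments: Var[S_6] = 6·σ² = 6·(24/7) = 144/7


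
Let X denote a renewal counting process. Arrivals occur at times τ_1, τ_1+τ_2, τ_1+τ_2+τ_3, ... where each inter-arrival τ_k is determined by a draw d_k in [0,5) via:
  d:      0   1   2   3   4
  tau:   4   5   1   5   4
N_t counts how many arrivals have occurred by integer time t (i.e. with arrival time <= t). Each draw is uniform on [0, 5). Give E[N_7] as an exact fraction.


Inter-arrival values over d=0..4: [4, 5, 1, 5, 4]
Each d has probability 1/5, so the pmf of τ is: f(1) = 1/5, f(4) = 2/5, f(5) = 2/5
Renewal equation for m(n) = E[N_n]: condition on τ_1 = k (if k <= n, one arrival plus a fresh copy on the remaining n−k steps): m(n) = F(n) + Σ_{k<=n} f(k)·m(n−k), where F(n) = P(τ <= n) and m(0) = 0
m(1) = F(1) = 1/5
m(2) = F(2) + f(1)·m(1) = 1/5 + 1/5·1/5 = 6/25
m(3) = F(3) + f(1)·m(2) = 1/5 + 1/5·6/25 = 31/125
m(4) = F(4) + f(1)·m(3) = 3/5 + 1/5·31/125 = 406/625
m(5) = F(5) + f(1)·m(4) + f(4)·m(1) = 1 + 1/5·406/625 + 2/5·1/5 = 3781/3125
m(6) = F(6) + f(1)·m(5) + f(4)·m(2) + f(5)·m(1) = 1 + 1/5·3781/3125 + 2/5·6/25 + 2/5·1/5 = 22156/15625
m(7) = F(7) + f(1)·m(6) + f(4)·m(3) + f(5)·m(2) = 1 + 1/5·22156/15625 + 2/5·31/125 + 2/5·6/25 = 115531/78125
E[N_7] = m(7) = 115531/78125

115531/78125


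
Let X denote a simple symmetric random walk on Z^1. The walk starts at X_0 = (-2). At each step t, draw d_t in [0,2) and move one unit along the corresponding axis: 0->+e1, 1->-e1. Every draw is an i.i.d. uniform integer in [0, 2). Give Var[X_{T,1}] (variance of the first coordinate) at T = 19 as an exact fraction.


19

Outcome values over d=0..1: [1, -1]
Σy = 0, Σy² = 2, M = 2
μ = 0/2 = 0,  σ² = 2/2 − (0)² = 1
Independent increments: Var[X_19] = 19·σ² = 19·(1) = 19


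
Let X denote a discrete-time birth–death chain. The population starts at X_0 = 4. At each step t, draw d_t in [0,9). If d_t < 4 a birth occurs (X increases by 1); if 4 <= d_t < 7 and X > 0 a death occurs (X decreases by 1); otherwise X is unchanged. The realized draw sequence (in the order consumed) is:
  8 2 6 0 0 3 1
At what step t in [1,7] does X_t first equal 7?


6

t=0: X=4, d=8 → hold, X_1=4
t=1: X=4, d=2 → birth, X_2=5
t=2: X=5, d=6 → death, X_3=4
t=3: X=4, d=0 → birth, X_4=5
t=4: X=5, d=0 → birth, X_5=6
t=5: X=6, d=3 → birth, X_6=7
t=6: X=7, d=1 → birth, X_7=8


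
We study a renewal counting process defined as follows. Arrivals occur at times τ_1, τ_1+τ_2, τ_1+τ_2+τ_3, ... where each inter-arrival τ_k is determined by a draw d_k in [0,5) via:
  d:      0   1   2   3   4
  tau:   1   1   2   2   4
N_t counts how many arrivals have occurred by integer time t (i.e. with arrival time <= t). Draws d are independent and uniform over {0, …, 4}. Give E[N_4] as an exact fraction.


Inter-arrival values over d=0..4: [1, 1, 2, 2, 4]
Each d has probability 1/5, so the pmf of τ is: f(1) = 2/5, f(2) = 2/5, f(4) = 1/5
Renewal equation for m(n) = E[N_n]: condition on τ_1 = k (if k <= n, one arrival plus a fresh copy on the remaining n−k steps): m(n) = F(n) + Σ_{k<=n} f(k)·m(n−k), where F(n) = P(τ <= n) and m(0) = 0
m(1) = F(1) = 2/5
m(2) = F(2) + f(1)·m(1) = 4/5 + 2/5·2/5 = 24/25
m(3) = F(3) + f(1)·m(2) + f(2)·m(1) = 4/5 + 2/5·24/25 + 2/5·2/5 = 168/125
m(4) = F(4) + f(1)·m(3) + f(2)·m(2) = 1 + 2/5·168/125 + 2/5·24/25 = 1201/625
E[N_4] = m(4) = 1201/625

1201/625


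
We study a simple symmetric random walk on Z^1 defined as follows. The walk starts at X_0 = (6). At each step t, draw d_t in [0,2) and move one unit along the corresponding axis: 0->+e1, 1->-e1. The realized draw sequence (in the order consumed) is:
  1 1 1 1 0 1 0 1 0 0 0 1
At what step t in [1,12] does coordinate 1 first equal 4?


t=0: X=(6), d=1 → -e1, X_1=(5)
t=1: X=(5), d=1 → -e1, X_2=(4)
t=2: X=(4), d=1 → -e1, X_3=(3)
t=3: X=(3), d=1 → -e1, X_4=(2)
t=4: X=(2), d=0 → +e1, X_5=(3)
t=5: X=(3), d=1 → -e1, X_6=(2)
t=6: X=(2), d=0 → +e1, X_7=(3)
t=7: X=(3), d=1 → -e1, X_8=(2)
t=8: X=(2), d=0 → +e1, X_9=(3)
t=9: X=(3), d=0 → +e1, X_10=(4)
t=10: X=(4), d=0 → +e1, X_11=(5)
t=11: X=(5), d=1 → -e1, X_12=(4)

2


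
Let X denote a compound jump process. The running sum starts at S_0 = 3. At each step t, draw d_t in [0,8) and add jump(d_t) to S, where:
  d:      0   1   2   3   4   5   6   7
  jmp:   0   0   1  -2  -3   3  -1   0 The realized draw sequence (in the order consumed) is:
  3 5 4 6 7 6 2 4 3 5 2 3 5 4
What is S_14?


-3

t=0: S=3, d=3, jump=-2, S_1=1
t=1: S=1, d=5, jump=3, S_2=4
t=2: S=4, d=4, jump=-3, S_3=1
t=3: S=1, d=6, jump=-1, S_4=0
t=4: S=0, d=7, jump=0, S_5=0
t=5: S=0, d=6, jump=-1, S_6=-1
t=6: S=-1, d=2, jump=1, S_7=0
t=7: S=0, d=4, jump=-3, S_8=-3
t=8: S=-3, d=3, jump=-2, S_9=-5
t=9: S=-5, d=5, jump=3, S_10=-2
t=10: S=-2, d=2, jump=1, S_11=-1
t=11: S=-1, d=3, jump=-2, S_12=-3
t=12: S=-3, d=5, jump=3, S_13=0
t=13: S=0, d=4, jump=-3, S_14=-3


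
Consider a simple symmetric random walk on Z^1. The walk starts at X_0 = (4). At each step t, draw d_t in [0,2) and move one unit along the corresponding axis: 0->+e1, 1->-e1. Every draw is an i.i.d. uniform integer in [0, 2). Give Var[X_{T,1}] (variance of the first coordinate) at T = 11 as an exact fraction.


Outcome values over d=0..1: [1, -1]
Σy = 0, Σy² = 2, M = 2
μ = 0/2 = 0,  σ² = 2/2 − (0)² = 1
Independent increments: Var[X_11] = 11·σ² = 11·(1) = 11

11


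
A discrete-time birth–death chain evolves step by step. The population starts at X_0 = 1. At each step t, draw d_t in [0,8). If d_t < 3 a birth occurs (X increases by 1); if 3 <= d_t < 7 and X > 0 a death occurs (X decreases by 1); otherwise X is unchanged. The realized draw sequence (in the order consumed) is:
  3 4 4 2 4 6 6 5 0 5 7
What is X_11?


0

t=0: X=1, d=3 → death, X_1=0
t=1: X=0, d=4 → hold, X_2=0
t=2: X=0, d=4 → hold, X_3=0
t=3: X=0, d=2 → birth, X_4=1
t=4: X=1, d=4 → death, X_5=0
t=5: X=0, d=6 → hold, X_6=0
t=6: X=0, d=6 → hold, X_7=0
t=7: X=0, d=5 → hold, X_8=0
t=8: X=0, d=0 → birth, X_9=1
t=9: X=1, d=5 → death, X_10=0
t=10: X=0, d=7 → hold, X_11=0


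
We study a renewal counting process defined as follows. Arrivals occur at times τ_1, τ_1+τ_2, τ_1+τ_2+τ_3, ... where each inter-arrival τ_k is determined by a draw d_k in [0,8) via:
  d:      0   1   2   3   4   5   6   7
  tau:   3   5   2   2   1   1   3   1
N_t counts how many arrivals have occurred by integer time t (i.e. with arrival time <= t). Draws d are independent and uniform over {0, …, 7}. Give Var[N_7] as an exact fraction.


5397836770775/4398046511104

Inter-arrival values over d=0..7: [3, 5, 2, 2, 1, 1, 3, 1]
Each d has probability 1/8, so the pmf of τ is: f(1) = 3/8, f(2) = 1/4, f(3) = 1/4, f(5) = 1/8
Let p_n(j) = P(N_n = j), with p_0 = [1]. Condition on τ_1: p_n(0) = P(τ > n), and for j >= 1, p_n(j) = Σ_{k<=n} f(k)·p_{n−k}(j−1)
p_1 = [5/8, 3/8]  (j = 0..1)
p_2 = [3/8, 31/64, 9/64]  (j = 0..2)
p_3 = [1/8, 35/64, 141/512, 27/512]  (j = 0..3)
p_4 = [1/8, 19/64, 215/512, 567/4096, 81/4096]  (j = 0..4)
p_5 = [0, 19/64, 189/512, 1071/4096, 2133/32768, 243/32768]  (j = 0..5)
p_6 = [0, 9/64, 189/512, 1279/4096, 4779/32768, 7695/262144, 729/262144]  (j = 0..6)
p_7 = [0, 5/64, 67/256, 1447/4096, 7113/32768, 19899/262144, 26973/2097152, 2187/2097152]  (j = 0..7)
E[N_7] = Σ j·p_7(j) = 6278195/2097152;  E[N_7²] = Σ j²·p_7(j) = 21368775/2097152
Var[N_7] = 21368775/2097152 − (6278195/2097152)² = 5397836770775/4398046511104


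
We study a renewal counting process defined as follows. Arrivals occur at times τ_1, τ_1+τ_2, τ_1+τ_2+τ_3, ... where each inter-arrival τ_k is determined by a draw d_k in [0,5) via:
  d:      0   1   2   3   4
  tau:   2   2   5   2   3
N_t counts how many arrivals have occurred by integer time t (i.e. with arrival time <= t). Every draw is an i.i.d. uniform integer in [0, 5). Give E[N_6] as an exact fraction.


232/125

Inter-arrival values over d=0..4: [2, 2, 5, 2, 3]
Each d has probability 1/5, so the pmf of τ is: f(2) = 3/5, f(3) = 1/5, f(5) = 1/5
Renewal equation for m(n) = E[N_n]: condition on τ_1 = k (if k <= n, one arrival plus a fresh copy on the remaining n−k steps): m(n) = F(n) + Σ_{k<=n} f(k)·m(n−k), where F(n) = P(τ <= n) and m(0) = 0
m(1) = F(1) = 0
m(2) = F(2) = 3/5
m(3) = F(3) = 4/5
m(4) = F(4) + f(2)·m(2) = 4/5 + 3/5·3/5 = 29/25
m(5) = F(5) + f(2)·m(3) + f(3)·m(2) = 1 + 3/5·4/5 + 1/5·3/5 = 8/5
m(6) = F(6) + f(2)·m(4) + f(3)·m(3) = 1 + 3/5·29/25 + 1/5·4/5 = 232/125
E[N_6] = m(6) = 232/125


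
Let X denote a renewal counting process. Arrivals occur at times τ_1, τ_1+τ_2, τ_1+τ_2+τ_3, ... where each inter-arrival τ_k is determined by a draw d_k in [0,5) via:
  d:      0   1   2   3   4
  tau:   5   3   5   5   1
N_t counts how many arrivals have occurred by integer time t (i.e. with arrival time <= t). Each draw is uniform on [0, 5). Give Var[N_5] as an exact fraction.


Inter-arrival values over d=0..4: [5, 3, 5, 5, 1]
Each d has probability 1/5, so the pmf of τ is: f(1) = 1/5, f(3) = 1/5, f(5) = 3/5
Let p_n(j) = P(N_n = j), with p_0 = [1]. Condition on τ_1: p_n(0) = P(τ > n), and for j >= 1, p_n(j) = Σ_{k<=n} f(k)·p_{n−k}(j−1)
p_1 = [4/5, 1/5]  (j = 0..1)
p_2 = [4/5, 4/25, 1/25]  (j = 0..2)
p_3 = [3/5, 9/25, 4/125, 1/125]  (j = 0..3)
p_4 = [3/5, 7/25, 14/125, 4/625, 1/625]  (j = 0..4)
p_5 = [0, 22/25, 11/125, 19/625, 4/3125, 1/3125]  (j = 0..5)
E[N_5] = Σ j·p_5(j) = 3606/3125;  E[N_5²] = Σ j²·p_5(j) = 4794/3125
Var[N_5] = 4794/3125 − (3606/3125)² = 1978014/9765625

1978014/9765625


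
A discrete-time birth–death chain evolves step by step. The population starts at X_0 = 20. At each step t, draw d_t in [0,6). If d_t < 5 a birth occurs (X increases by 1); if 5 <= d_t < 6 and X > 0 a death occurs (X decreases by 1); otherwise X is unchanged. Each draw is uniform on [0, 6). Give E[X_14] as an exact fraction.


88/3

X can drop by at most 1 per step and X_0 = 20 > T = 14, so X_t >= 20 − t >= 6 > 0 for every t <= 14: the floor at 0 (the 'and X > 0' condition) never binds. Hence X_14 = X_0 + Σ_{t<14} Y_t with i.i.d. increments Y_t = y(d_t) ∈ {+1, −1, 0}.
Outcome values over d=0..5: [1, 1, 1, 1, 1, -1]
Σy = 4, Σy² = 6, M = 6
μ = 4/6 = 2/3,  σ² = 6/6 − (2/3)² = 5/9
E[X_14] = 20 + 14·(2/3) = 88/3


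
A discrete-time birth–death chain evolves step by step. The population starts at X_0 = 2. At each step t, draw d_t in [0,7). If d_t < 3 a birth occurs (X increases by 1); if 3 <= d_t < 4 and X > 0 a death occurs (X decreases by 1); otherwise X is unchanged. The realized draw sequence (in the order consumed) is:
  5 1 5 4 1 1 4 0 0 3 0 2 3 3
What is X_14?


6

t=0: X=2, d=5 → hold, X_1=2
t=1: X=2, d=1 → birth, X_2=3
t=2: X=3, d=5 → hold, X_3=3
t=3: X=3, d=4 → hold, X_4=3
t=4: X=3, d=1 → birth, X_5=4
t=5: X=4, d=1 → birth, X_6=5
t=6: X=5, d=4 → hold, X_7=5
t=7: X=5, d=0 → birth, X_8=6
t=8: X=6, d=0 → birth, X_9=7
t=9: X=7, d=3 → death, X_10=6
t=10: X=6, d=0 → birth, X_11=7
t=11: X=7, d=2 → birth, X_12=8
t=12: X=8, d=3 → death, X_13=7
t=13: X=7, d=3 → death, X_14=6


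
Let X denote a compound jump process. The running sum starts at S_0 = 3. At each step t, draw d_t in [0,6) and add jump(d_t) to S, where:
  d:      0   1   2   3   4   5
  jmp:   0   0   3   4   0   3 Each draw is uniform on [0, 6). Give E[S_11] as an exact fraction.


Outcome values over d=0..5: [0, 0, 3, 4, 0, 3]
Σy = 10, Σy² = 34, M = 6
μ = 10/6 = 5/3,  σ² = 34/6 − (5/3)² = 26/9
E[S_11] = 3 + 11·(5/3) = 64/3

64/3


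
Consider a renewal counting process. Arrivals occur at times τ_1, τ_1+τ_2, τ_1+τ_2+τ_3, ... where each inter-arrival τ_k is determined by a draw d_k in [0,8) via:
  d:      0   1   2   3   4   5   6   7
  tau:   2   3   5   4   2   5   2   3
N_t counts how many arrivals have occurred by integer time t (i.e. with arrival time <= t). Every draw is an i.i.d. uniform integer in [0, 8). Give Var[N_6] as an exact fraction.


92823/262144

Inter-arrival values over d=0..7: [2, 3, 5, 4, 2, 5, 2, 3]
Each d has probability 1/8, so the pmf of τ is: f(2) = 3/8, f(3) = 1/4, f(4) = 1/8, f(5) = 1/4
Let p_n(j) = P(N_n = j), with p_0 = [1]. Condition on τ_1: p_n(0) = P(τ > n), and for j >= 1, p_n(j) = Σ_{k<=n} f(k)·p_{n−k}(j−1)
p_1 = [1]  (j = 0)
p_2 = [5/8, 3/8]  (j = 0..1)
p_3 = [3/8, 5/8]  (j = 0..1)
p_4 = [1/4, 39/64, 9/64]  (j = 0..2)
p_5 = [0, 43/64, 21/64]  (j = 0..2)
p_6 = [0, 33/64, 221/512, 27/512]  (j = 0..3)
E[N_6] = Σ j·p_6(j) = 787/512;  E[N_6²] = Σ j²·p_6(j) = 1391/512
Var[N_6] = 1391/512 − (787/512)² = 92823/262144


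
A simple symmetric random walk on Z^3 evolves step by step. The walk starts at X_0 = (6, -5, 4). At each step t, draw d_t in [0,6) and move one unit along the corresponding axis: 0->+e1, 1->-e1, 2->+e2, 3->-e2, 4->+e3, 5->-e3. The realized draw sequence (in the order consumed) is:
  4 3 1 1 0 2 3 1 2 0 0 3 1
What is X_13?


t=0: X=(6, -5, 4), d=4 → +e3, X_1=(6, -5, 5)
t=1: X=(6, -5, 5), d=3 → -e2, X_2=(6, -6, 5)
t=2: X=(6, -6, 5), d=1 → -e1, X_3=(5, -6, 5)
t=3: X=(5, -6, 5), d=1 → -e1, X_4=(4, -6, 5)
t=4: X=(4, -6, 5), d=0 → +e1, X_5=(5, -6, 5)
t=5: X=(5, -6, 5), d=2 → +e2, X_6=(5, -5, 5)
t=6: X=(5, -5, 5), d=3 → -e2, X_7=(5, -6, 5)
t=7: X=(5, -6, 5), d=1 → -e1, X_8=(4, -6, 5)
t=8: X=(4, -6, 5), d=2 → +e2, X_9=(4, -5, 5)
t=9: X=(4, -5, 5), d=0 → +e1, X_10=(5, -5, 5)
t=10: X=(5, -5, 5), d=0 → +e1, X_11=(6, -5, 5)
t=11: X=(6, -5, 5), d=3 → -e2, X_12=(6, -6, 5)
t=12: X=(6, -6, 5), d=1 → -e1, X_13=(5, -6, 5)

(5, -6, 5)


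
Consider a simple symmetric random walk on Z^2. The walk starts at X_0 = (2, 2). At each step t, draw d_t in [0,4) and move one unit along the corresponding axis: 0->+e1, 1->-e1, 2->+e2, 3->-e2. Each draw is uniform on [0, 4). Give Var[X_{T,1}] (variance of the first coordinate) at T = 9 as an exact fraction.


9/2

Outcome values over d=0..3: [1, -1, 0, 0]
Σy = 0, Σy² = 2, M = 4
μ = 0/4 = 0,  σ² = 2/4 − (0)² = 1/2
Independent increments: Var[X_9] = 9·σ² = 9·(1/2) = 9/2


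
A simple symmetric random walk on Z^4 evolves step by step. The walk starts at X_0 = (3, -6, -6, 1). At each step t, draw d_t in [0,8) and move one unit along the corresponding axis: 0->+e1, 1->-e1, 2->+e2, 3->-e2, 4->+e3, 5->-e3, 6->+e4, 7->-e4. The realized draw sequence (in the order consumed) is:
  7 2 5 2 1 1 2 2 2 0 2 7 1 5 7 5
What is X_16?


(1, 0, -9, -2)

t=0: X=(3, -6, -6, 1), d=7 → -e4, X_1=(3, -6, -6, 0)
t=1: X=(3, -6, -6, 0), d=2 → +e2, X_2=(3, -5, -6, 0)
t=2: X=(3, -5, -6, 0), d=5 → -e3, X_3=(3, -5, -7, 0)
t=3: X=(3, -5, -7, 0), d=2 → +e2, X_4=(3, -4, -7, 0)
t=4: X=(3, -4, -7, 0), d=1 → -e1, X_5=(2, -4, -7, 0)
t=5: X=(2, -4, -7, 0), d=1 → -e1, X_6=(1, -4, -7, 0)
t=6: X=(1, -4, -7, 0), d=2 → +e2, X_7=(1, -3, -7, 0)
t=7: X=(1, -3, -7, 0), d=2 → +e2, X_8=(1, -2, -7, 0)
t=8: X=(1, -2, -7, 0), d=2 → +e2, X_9=(1, -1, -7, 0)
t=9: X=(1, -1, -7, 0), d=0 → +e1, X_10=(2, -1, -7, 0)
t=10: X=(2, -1, -7, 0), d=2 → +e2, X_11=(2, 0, -7, 0)
t=11: X=(2, 0, -7, 0), d=7 → -e4, X_12=(2, 0, -7, -1)
t=12: X=(2, 0, -7, -1), d=1 → -e1, X_13=(1, 0, -7, -1)
t=13: X=(1, 0, -7, -1), d=5 → -e3, X_14=(1, 0, -8, -1)
t=14: X=(1, 0, -8, -1), d=7 → -e4, X_15=(1, 0, -8, -2)
t=15: X=(1, 0, -8, -2), d=5 → -e3, X_16=(1, 0, -9, -2)


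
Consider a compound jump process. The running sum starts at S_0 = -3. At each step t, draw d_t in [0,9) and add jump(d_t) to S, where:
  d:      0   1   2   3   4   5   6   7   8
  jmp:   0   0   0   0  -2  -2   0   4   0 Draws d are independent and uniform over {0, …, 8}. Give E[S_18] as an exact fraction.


-3

Outcome values over d=0..8: [0, 0, 0, 0, -2, -2, 0, 4, 0]
Σy = 0, Σy² = 24, M = 9
μ = 0/9 = 0,  σ² = 24/9 − (0)² = 8/3
E[S_18] = -3 + 18·(0) = -3


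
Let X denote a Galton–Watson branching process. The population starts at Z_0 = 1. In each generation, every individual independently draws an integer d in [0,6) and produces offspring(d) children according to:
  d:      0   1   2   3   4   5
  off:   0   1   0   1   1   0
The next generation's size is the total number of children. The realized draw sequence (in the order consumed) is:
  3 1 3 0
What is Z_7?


0

gen 0: Z_0=1, draws=[3], offspring=[1], Z_1=1
gen 1: Z_1=1, draws=[1], offspring=[1], Z_2=1
gen 2: Z_2=1, draws=[3], offspring=[1], Z_3=1
gen 3: Z_3=1, draws=[0], offspring=[0], Z_4=0
gen 4: Z_4=0, draws=[], offspring=[], Z_5=0
gen 5: Z_5=0, draws=[], offspring=[], Z_6=0
gen 6: Z_6=0, draws=[], offspring=[], Z_7=0


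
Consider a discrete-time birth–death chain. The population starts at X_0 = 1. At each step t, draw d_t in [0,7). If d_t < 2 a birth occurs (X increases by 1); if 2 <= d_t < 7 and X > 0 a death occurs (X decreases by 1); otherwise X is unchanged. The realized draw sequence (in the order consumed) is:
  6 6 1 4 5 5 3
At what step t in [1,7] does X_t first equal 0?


1

t=0: X=1, d=6 → death, X_1=0
t=1: X=0, d=6 → hold, X_2=0
t=2: X=0, d=1 → birth, X_3=1
t=3: X=1, d=4 → death, X_4=0
t=4: X=0, d=5 → hold, X_5=0
t=5: X=0, d=5 → hold, X_6=0
t=6: X=0, d=3 → hold, X_7=0


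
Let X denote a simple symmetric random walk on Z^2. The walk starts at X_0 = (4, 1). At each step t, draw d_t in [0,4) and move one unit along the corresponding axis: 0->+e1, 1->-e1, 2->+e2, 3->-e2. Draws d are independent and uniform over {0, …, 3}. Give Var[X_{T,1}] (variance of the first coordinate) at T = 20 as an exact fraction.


Outcome values over d=0..3: [1, -1, 0, 0]
Σy = 0, Σy² = 2, M = 4
μ = 0/4 = 0,  σ² = 2/4 − (0)² = 1/2
Independent increments: Var[X_20] = 20·σ² = 20·(1/2) = 10

10


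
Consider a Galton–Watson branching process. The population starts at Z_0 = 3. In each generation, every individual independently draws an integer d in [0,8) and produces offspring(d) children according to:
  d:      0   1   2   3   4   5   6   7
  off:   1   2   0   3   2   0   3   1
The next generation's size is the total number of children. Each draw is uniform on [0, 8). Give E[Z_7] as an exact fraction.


Outcome values over d=0..7: [1, 2, 0, 3, 2, 0, 3, 1]
Σy = 12, Σy² = 28, M = 8
μ = 12/8 = 3/2,  σ² = 28/8 − (3/2)² = 5/4
E[Z_0] = 3
E[Z_1] = 3/2·E[Z_0] = 9/2
E[Z_2] = 3/2·E[Z_1] = 27/4
E[Z_3] = 3/2·E[Z_2] = 81/8
E[Z_4] = 3/2·E[Z_3] = 243/16
E[Z_5] = 3/2·E[Z_4] = 729/32
E[Z_6] = 3/2·E[Z_5] = 2187/64
E[Z_7] = 3/2·E[Z_6] = 6561/128

6561/128


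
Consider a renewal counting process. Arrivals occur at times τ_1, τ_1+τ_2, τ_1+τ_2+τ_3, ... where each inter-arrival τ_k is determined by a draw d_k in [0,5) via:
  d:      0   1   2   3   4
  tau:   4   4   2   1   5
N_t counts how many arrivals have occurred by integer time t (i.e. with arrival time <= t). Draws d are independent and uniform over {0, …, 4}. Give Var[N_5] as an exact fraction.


Inter-arrival values over d=0..4: [4, 4, 2, 1, 5]
Each d has probability 1/5, so the pmf of τ is: f(1) = 1/5, f(2) = 1/5, f(4) = 2/5, f(5) = 1/5
Let p_n(j) = P(N_n = j), with p_0 = [1]. Condition on τ_1: p_n(0) = P(τ > n), and for j >= 1, p_n(j) = Σ_{k<=n} f(k)·p_{n−k}(j−1)
p_1 = [4/5, 1/5]  (j = 0..1)
p_2 = [3/5, 9/25, 1/25]  (j = 0..2)
p_3 = [3/5, 7/25, 14/125, 1/125]  (j = 0..3)
p_4 = [1/5, 16/25, 16/125, 19/625, 1/625]  (j = 0..4)
p_5 = [0, 17/25, 33/125, 6/125, 24/3125, 1/3125]  (j = 0..5)
E[N_5] = Σ j·p_5(j) = 4326/3125;  E[N_5²] = Σ j²·p_5(j) = 7184/3125
Var[N_5] = 7184/3125 − (4326/3125)² = 3735724/9765625

3735724/9765625


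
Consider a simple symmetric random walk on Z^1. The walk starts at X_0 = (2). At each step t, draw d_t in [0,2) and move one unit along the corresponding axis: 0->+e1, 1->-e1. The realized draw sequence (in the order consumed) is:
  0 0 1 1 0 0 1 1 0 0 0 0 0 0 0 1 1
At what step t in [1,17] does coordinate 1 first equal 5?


t=0: X=(2), d=0 → +e1, X_1=(3)
t=1: X=(3), d=0 → +e1, X_2=(4)
t=2: X=(4), d=1 → -e1, X_3=(3)
t=3: X=(3), d=1 → -e1, X_4=(2)
t=4: X=(2), d=0 → +e1, X_5=(3)
t=5: X=(3), d=0 → +e1, X_6=(4)
t=6: X=(4), d=1 → -e1, X_7=(3)
t=7: X=(3), d=1 → -e1, X_8=(2)
t=8: X=(2), d=0 → +e1, X_9=(3)
t=9: X=(3), d=0 → +e1, X_10=(4)
t=10: X=(4), d=0 → +e1, X_11=(5)
t=11: X=(5), d=0 → +e1, X_12=(6)
t=12: X=(6), d=0 → +e1, X_13=(7)
t=13: X=(7), d=0 → +e1, X_14=(8)
t=14: X=(8), d=0 → +e1, X_15=(9)
t=15: X=(9), d=1 → -e1, X_16=(8)
t=16: X=(8), d=1 → -e1, X_17=(7)

11


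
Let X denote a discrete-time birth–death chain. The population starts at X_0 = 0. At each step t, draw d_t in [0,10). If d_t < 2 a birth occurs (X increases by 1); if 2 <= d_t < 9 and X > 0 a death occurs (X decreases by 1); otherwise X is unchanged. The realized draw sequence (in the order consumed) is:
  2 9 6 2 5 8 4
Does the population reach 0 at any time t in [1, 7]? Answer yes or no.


t=0: X=0, d=2 → hold, X_1=0
t=1: X=0, d=9 → hold, X_2=0
t=2: X=0, d=6 → hold, X_3=0
t=3: X=0, d=2 → hold, X_4=0
t=4: X=0, d=5 → hold, X_5=0
t=5: X=0, d=8 → hold, X_6=0
t=6: X=0, d=4 → hold, X_7=0

yes


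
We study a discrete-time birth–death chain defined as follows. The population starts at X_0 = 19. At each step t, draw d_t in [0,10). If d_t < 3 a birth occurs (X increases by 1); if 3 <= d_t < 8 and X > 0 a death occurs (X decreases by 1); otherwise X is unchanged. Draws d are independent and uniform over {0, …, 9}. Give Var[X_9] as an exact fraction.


X can drop by at most 1 per step and X_0 = 19 > T = 9, so X_t >= 19 − t >= 10 > 0 for every t <= 9: the floor at 0 (the 'and X > 0' condition) never binds. Hence X_9 = X_0 + Σ_{t<9} Y_t with i.i.d. increments Y_t = y(d_t) ∈ {+1, −1, 0}.
Outcome values over d=0..9: [1, 1, 1, -1, -1, -1, -1, -1, 0, 0]
Σy = -2, Σy² = 8, M = 10
μ = -2/10 = -1/5,  σ² = 8/10 − (-1/5)² = 19/25
Independent increments: Var[X_9] = 9·σ² = 9·(19/25) = 171/25

171/25


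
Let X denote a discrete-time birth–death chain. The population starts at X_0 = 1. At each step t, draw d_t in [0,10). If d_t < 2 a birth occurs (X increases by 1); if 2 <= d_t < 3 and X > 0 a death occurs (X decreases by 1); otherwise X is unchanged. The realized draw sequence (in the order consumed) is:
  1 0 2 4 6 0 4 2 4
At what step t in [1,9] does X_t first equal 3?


2

t=0: X=1, d=1 → birth, X_1=2
t=1: X=2, d=0 → birth, X_2=3
t=2: X=3, d=2 → death, X_3=2
t=3: X=2, d=4 → hold, X_4=2
t=4: X=2, d=6 → hold, X_5=2
t=5: X=2, d=0 → birth, X_6=3
t=6: X=3, d=4 → hold, X_7=3
t=7: X=3, d=2 → death, X_8=2
t=8: X=2, d=4 → hold, X_9=2


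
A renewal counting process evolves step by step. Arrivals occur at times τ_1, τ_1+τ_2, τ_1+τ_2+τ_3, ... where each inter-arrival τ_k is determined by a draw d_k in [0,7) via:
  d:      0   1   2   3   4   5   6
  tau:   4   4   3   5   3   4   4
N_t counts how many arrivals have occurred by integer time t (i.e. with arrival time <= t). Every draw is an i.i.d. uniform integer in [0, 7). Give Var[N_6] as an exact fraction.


Inter-arrival values over d=0..6: [4, 4, 3, 5, 3, 4, 4]
Each d has probability 1/7, so the pmf of τ is: f(3) = 2/7, f(4) = 4/7, f(5) = 1/7
Let p_n(j) = P(N_n = j), with p_0 = [1]. Condition on τ_1: p_n(0) = P(τ > n), and for j >= 1, p_n(j) = Σ_{k<=n} f(k)·p_{n−k}(j−1)
p_1 = [1]  (j = 0)
p_2 = [1]  (j = 0)
p_3 = [5/7, 2/7]  (j = 0..1)
p_4 = [1/7, 6/7]  (j = 0..1)
p_5 = [0, 1]  (j = 0..1)
p_6 = [0, 45/49, 4/49]  (j = 0..2)
E[N_6] = Σ j·p_6(j) = 53/49;  E[N_6²] = Σ j²·p_6(j) = 61/49
Var[N_6] = 61/49 − (53/49)² = 180/2401

180/2401


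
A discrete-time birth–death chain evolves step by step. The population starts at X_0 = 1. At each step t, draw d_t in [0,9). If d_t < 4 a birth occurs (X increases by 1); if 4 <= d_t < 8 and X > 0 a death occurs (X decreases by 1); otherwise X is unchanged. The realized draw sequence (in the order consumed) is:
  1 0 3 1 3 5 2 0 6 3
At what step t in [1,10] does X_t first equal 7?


t=0: X=1, d=1 → birth, X_1=2
t=1: X=2, d=0 → birth, X_2=3
t=2: X=3, d=3 → birth, X_3=4
t=3: X=4, d=1 → birth, X_4=5
t=4: X=5, d=3 → birth, X_5=6
t=5: X=6, d=5 → death, X_6=5
t=6: X=5, d=2 → birth, X_7=6
t=7: X=6, d=0 → birth, X_8=7
t=8: X=7, d=6 → death, X_9=6
t=9: X=6, d=3 → birth, X_10=7

8


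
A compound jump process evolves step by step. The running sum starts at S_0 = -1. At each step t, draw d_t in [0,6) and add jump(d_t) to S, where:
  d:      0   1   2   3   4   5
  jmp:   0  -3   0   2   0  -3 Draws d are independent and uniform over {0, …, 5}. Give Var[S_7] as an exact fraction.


Outcome values over d=0..5: [0, -3, 0, 2, 0, -3]
Σy = -4, Σy² = 22, M = 6
μ = -4/6 = -2/3,  σ² = 22/6 − (-2/3)² = 29/9
Independent increments: Var[S_7] = 7·σ² = 7·(29/9) = 203/9

203/9


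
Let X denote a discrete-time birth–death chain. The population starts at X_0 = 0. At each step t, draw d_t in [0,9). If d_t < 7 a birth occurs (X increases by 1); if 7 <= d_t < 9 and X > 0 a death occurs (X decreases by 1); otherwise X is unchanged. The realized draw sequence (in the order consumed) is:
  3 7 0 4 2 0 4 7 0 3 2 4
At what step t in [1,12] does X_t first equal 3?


t=0: X=0, d=3 → birth, X_1=1
t=1: X=1, d=7 → death, X_2=0
t=2: X=0, d=0 → birth, X_3=1
t=3: X=1, d=4 → birth, X_4=2
t=4: X=2, d=2 → birth, X_5=3
t=5: X=3, d=0 → birth, X_6=4
t=6: X=4, d=4 → birth, X_7=5
t=7: X=5, d=7 → death, X_8=4
t=8: X=4, d=0 → birth, X_9=5
t=9: X=5, d=3 → birth, X_10=6
t=10: X=6, d=2 → birth, X_11=7
t=11: X=7, d=4 → birth, X_12=8

5


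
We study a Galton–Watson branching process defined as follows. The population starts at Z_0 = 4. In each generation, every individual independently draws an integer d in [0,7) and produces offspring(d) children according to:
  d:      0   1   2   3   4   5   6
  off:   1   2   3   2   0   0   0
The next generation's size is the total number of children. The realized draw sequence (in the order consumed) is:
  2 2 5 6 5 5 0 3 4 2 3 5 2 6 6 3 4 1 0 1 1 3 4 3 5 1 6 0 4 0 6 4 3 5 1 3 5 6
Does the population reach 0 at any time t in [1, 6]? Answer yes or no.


gen 0: Z_0=4, draws=[2, 2, 5, 6], offspring=[3, 3, 0, 0], Z_1=6
gen 1: Z_1=6, draws=[5, 5, 0, 3, 4, 2], offspring=[0, 0, 1, 2, 0, 3], Z_2=6
gen 2: Z_2=6, draws=[3, 5, 2, 6, 6, 3], offspring=[2, 0, 3, 0, 0, 2], Z_3=7
gen 3: Z_3=7, draws=[4, 1, 0, 1, 1, 3, 4], offspring=[0, 2, 1, 2, 2, 2, 0], Z_4=9
gen 4: Z_4=9, draws=[3, 5, 1, 6, 0, 4, 0, 6, 4], offspring=[2, 0, 2, 0, 1, 0, 1, 0, 0], Z_5=6
gen 5: Z_5=6, draws=[3, 5, 1, 3, 5, 6], offspring=[2, 0, 2, 2, 0, 0], Z_6=6

no


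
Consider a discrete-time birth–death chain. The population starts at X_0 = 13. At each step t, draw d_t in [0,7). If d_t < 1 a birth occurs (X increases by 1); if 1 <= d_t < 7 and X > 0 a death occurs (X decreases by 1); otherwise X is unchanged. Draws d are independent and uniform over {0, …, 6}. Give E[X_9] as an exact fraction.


X can drop by at most 1 per step and X_0 = 13 > T = 9, so X_t >= 13 − t >= 4 > 0 for every t <= 9: the floor at 0 (the 'and X > 0' condition) never binds. Hence X_9 = X_0 + Σ_{t<9} Y_t with i.i.d. increments Y_t = y(d_t) ∈ {+1, −1, 0}.
Outcome values over d=0..6: [1, -1, -1, -1, -1, -1, -1]
Σy = -5, Σy² = 7, M = 7
μ = -5/7 = -5/7,  σ² = 7/7 − (-5/7)² = 24/49
E[X_9] = 13 + 9·(-5/7) = 46/7

46/7


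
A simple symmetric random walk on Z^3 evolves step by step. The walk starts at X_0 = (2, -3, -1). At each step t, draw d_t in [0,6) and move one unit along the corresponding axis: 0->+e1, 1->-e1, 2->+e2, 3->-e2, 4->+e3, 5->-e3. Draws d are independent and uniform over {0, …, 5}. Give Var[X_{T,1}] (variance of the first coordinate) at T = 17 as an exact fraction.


Outcome values over d=0..5: [1, -1, 0, 0, 0, 0]
Σy = 0, Σy² = 2, M = 6
μ = 0/6 = 0,  σ² = 2/6 − (0)² = 1/3
Independent increments: Var[X_17] = 17·σ² = 17·(1/3) = 17/3

17/3


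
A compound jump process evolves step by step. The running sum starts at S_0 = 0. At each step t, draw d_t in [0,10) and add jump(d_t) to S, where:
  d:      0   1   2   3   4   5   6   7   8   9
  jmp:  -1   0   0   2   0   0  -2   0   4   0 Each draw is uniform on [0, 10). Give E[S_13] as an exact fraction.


Outcome values over d=0..9: [-1, 0, 0, 2, 0, 0, -2, 0, 4, 0]
Σy = 3, Σy² = 25, M = 10
μ = 3/10 = 3/10,  σ² = 25/10 − (3/10)² = 241/100
E[S_13] = 0 + 13·(3/10) = 39/10

39/10


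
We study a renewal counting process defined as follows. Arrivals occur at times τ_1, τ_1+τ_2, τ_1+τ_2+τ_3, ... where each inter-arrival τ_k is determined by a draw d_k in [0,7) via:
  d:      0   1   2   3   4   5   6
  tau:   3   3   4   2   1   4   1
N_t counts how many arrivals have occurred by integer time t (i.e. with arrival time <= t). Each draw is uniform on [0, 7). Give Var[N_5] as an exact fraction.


Inter-arrival values over d=0..6: [3, 3, 4, 2, 1, 4, 1]
Each d has probability 1/7, so the pmf of τ is: f(1) = 2/7, f(2) = 1/7, f(3) = 2/7, f(4) = 2/7
Let p_n(j) = P(N_n = j), with p_0 = [1]. Condition on τ_1: p_n(0) = P(τ > n), and for j >= 1, p_n(j) = Σ_{k<=n} f(k)·p_{n−k}(j−1)
p_1 = [5/7, 2/7]  (j = 0..1)
p_2 = [4/7, 17/49, 4/49]  (j = 0..2)
p_3 = [2/7, 27/49, 48/343, 8/343]  (j = 0..3)
p_4 = [0, 32/49, 99/343, 124/2401, 16/2401]  (j = 0..4)
p_5 = [0, 20/49, 153/343, 302/2401, 304/16807, 32/16807]  (j = 0..5)
E[N_5] = Σ j·p_5(j) = 29572/16807;  E[N_5²] = Σ j²·p_5(j) = 61538/16807
Var[N_5] = 61538/16807 − (29572/16807)² = 159765982/282475249

159765982/282475249


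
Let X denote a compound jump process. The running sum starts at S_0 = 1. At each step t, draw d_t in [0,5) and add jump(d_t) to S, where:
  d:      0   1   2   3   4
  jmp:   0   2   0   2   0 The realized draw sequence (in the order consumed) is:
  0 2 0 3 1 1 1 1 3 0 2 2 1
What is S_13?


15

t=0: S=1, d=0, jump=0, S_1=1
t=1: S=1, d=2, jump=0, S_2=1
t=2: S=1, d=0, jump=0, S_3=1
t=3: S=1, d=3, jump=2, S_4=3
t=4: S=3, d=1, jump=2, S_5=5
t=5: S=5, d=1, jump=2, S_6=7
t=6: S=7, d=1, jump=2, S_7=9
t=7: S=9, d=1, jump=2, S_8=11
t=8: S=11, d=3, jump=2, S_9=13
t=9: S=13, d=0, jump=0, S_10=13
t=10: S=13, d=2, jump=0, S_11=13
t=11: S=13, d=2, jump=0, S_12=13
t=12: S=13, d=1, jump=2, S_13=15


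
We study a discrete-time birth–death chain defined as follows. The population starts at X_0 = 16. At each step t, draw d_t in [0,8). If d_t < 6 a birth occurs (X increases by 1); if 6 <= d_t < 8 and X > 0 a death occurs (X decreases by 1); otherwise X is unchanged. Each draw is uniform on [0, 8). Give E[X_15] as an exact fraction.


X can drop by at most 1 per step and X_0 = 16 > T = 15, so X_t >= 16 − t >= 1 > 0 for every t <= 15: the floor at 0 (the 'and X > 0' condition) never binds. Hence X_15 = X_0 + Σ_{t<15} Y_t with i.i.d. increments Y_t = y(d_t) ∈ {+1, −1, 0}.
Outcome values over d=0..7: [1, 1, 1, 1, 1, 1, -1, -1]
Σy = 4, Σy² = 8, M = 8
μ = 4/8 = 1/2,  σ² = 8/8 − (1/2)² = 3/4
E[X_15] = 16 + 15·(1/2) = 47/2

47/2


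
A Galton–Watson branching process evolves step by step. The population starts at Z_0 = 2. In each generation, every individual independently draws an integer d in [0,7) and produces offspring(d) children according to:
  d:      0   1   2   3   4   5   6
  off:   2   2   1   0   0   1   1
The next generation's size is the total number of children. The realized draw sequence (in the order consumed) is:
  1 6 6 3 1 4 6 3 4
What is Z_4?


gen 0: Z_0=2, draws=[1, 6], offspring=[2, 1], Z_1=3
gen 1: Z_1=3, draws=[6, 3, 1], offspring=[1, 0, 2], Z_2=3
gen 2: Z_2=3, draws=[4, 6, 3], offspring=[0, 1, 0], Z_3=1
gen 3: Z_3=1, draws=[4], offspring=[0], Z_4=0

0


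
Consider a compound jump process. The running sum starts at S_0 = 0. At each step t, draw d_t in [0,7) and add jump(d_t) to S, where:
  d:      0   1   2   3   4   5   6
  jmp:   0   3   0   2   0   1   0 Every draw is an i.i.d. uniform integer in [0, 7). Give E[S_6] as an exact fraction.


Outcome values over d=0..6: [0, 3, 0, 2, 0, 1, 0]
Σy = 6, Σy² = 14, M = 7
μ = 6/7 = 6/7,  σ² = 14/7 − (6/7)² = 62/49
E[S_6] = 0 + 6·(6/7) = 36/7

36/7


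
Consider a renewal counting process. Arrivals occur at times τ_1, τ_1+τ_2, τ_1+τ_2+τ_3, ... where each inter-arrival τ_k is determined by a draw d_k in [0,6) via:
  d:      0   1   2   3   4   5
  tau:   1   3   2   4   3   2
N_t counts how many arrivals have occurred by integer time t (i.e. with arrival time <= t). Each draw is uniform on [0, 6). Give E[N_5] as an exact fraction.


Inter-arrival values over d=0..5: [1, 3, 2, 4, 3, 2]
Each d has probability 1/6, so the pmf of τ is: f(1) = 1/6, f(2) = 1/3, f(3) = 1/3, f(4) = 1/6
Renewal equation for m(n) = E[N_n]: condition on τ_1 = k (if k <= n, one arrival plus a fresh copy on the remaining n−k steps): m(n) = F(n) + Σ_{k<=n} f(k)·m(n−k), where F(n) = P(τ <= n) and m(0) = 0
m(1) = F(1) = 1/6
m(2) = F(2) + f(1)·m(1) = 1/2 + 1/6·1/6 = 19/36
m(3) = F(3) + f(1)·m(2) + f(2)·m(1) = 5/6 + 1/6·19/36 + 1/3·1/6 = 211/216
m(4) = F(4) + f(1)·m(3) + f(2)·m(2) + f(3)·m(1) = 1 + 1/6·211/216 + 1/3·19/36 + 1/3·1/6 = 1807/1296
m(5) = F(5) + f(1)·m(4) + f(2)·m(3) + f(3)·m(2) + f(4)·m(1) = 1 + 1/6·1807/1296 + 1/3·211/216 + 1/3·19/36 + 1/6·1/6 = 13699/7776
E[N_5] = m(5) = 13699/7776

13699/7776


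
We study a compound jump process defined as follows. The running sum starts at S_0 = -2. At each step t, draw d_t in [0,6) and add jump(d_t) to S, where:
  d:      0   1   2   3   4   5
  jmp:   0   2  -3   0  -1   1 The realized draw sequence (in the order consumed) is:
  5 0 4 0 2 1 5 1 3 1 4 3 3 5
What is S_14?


t=0: S=-2, d=5, jump=1, S_1=-1
t=1: S=-1, d=0, jump=0, S_2=-1
t=2: S=-1, d=4, jump=-1, S_3=-2
t=3: S=-2, d=0, jump=0, S_4=-2
t=4: S=-2, d=2, jump=-3, S_5=-5
t=5: S=-5, d=1, jump=2, S_6=-3
t=6: S=-3, d=5, jump=1, S_7=-2
t=7: S=-2, d=1, jump=2, S_8=0
t=8: S=0, d=3, jump=0, S_9=0
t=9: S=0, d=1, jump=2, S_10=2
t=10: S=2, d=4, jump=-1, S_11=1
t=11: S=1, d=3, jump=0, S_12=1
t=12: S=1, d=3, jump=0, S_13=1
t=13: S=1, d=5, jump=1, S_14=2

2


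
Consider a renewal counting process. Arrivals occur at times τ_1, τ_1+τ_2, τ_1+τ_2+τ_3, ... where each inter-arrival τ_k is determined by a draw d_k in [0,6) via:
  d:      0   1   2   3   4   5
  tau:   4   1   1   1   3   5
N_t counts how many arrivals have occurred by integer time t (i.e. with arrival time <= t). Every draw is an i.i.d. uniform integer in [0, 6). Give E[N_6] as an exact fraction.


Inter-arrival values over d=0..5: [4, 1, 1, 1, 3, 5]
Each d has probability 1/6, so the pmf of τ is: f(1) = 1/2, f(3) = 1/6, f(4) = 1/6, f(5) = 1/6
Renewal equation for m(n) = E[N_n]: condition on τ_1 = k (if k <= n, one arrival plus a fresh copy on the remaining n−k steps): m(n) = F(n) + Σ_{k<=n} f(k)·m(n−k), where F(n) = P(τ <= n) and m(0) = 0
m(1) = F(1) = 1/2
m(2) = F(2) + f(1)·m(1) = 1/2 + 1/2·1/2 = 3/4
m(3) = F(3) + f(1)·m(2) = 2/3 + 1/2·3/4 = 25/24
m(4) = F(4) + f(1)·m(3) + f(3)·m(1) = 5/6 + 1/2·25/24 + 1/6·1/2 = 23/16
m(5) = F(5) + f(1)·m(4) + f(3)·m(2) + f(4)·m(1) = 1 + 1/2·23/16 + 1/6·3/4 + 1/6·1/2 = 185/96
m(6) = F(6) + f(1)·m(5) + f(3)·m(3) + f(4)·m(2) + f(5)·m(1) = 1 + 1/2·185/96 + 1/6·25/24 + 1/6·3/4 + 1/6·1/2 = 1351/576
E[N_6] = m(6) = 1351/576

1351/576


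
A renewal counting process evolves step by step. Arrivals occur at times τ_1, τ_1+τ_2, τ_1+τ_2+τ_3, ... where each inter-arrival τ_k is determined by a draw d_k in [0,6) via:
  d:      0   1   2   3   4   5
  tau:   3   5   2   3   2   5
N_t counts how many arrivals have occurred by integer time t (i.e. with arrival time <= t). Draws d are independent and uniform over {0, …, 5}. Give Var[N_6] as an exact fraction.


Inter-arrival values over d=0..5: [3, 5, 2, 3, 2, 5]
Each d has probability 1/6, so the pmf of τ is: f(2) = 1/3, f(3) = 1/3, f(5) = 1/3
Let p_n(j) = P(N_n = j), with p_0 = [1]. Condition on τ_1: p_n(0) = P(τ > n), and for j >= 1, p_n(j) = Σ_{k<=n} f(k)·p_{n−k}(j−1)
p_1 = [1]  (j = 0)
p_2 = [2/3, 1/3]  (j = 0..1)
p_3 = [1/3, 2/3]  (j = 0..1)
p_4 = [1/3, 5/9, 1/9]  (j = 0..2)
p_5 = [0, 2/3, 1/3]  (j = 0..2)
p_6 = [0, 5/9, 11/27, 1/27]  (j = 0..3)
E[N_6] = Σ j·p_6(j) = 40/27;  E[N_6²] = Σ j²·p_6(j) = 68/27
Var[N_6] = 68/27 − (40/27)² = 236/729

236/729


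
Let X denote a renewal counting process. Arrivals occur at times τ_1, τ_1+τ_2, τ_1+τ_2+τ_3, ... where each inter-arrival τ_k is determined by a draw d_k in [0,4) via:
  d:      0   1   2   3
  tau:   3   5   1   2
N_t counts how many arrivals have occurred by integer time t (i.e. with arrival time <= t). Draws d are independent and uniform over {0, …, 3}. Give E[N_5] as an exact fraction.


1717/1024

Inter-arrival values over d=0..3: [3, 5, 1, 2]
Each d has probability 1/4, so the pmf of τ is: f(1) = 1/4, f(2) = 1/4, f(3) = 1/4, f(5) = 1/4
Renewal equation for m(n) = E[N_n]: condition on τ_1 = k (if k <= n, one arrival plus a fresh copy on the remaining n−k steps): m(n) = F(n) + Σ_{k<=n} f(k)·m(n−k), where F(n) = P(τ <= n) and m(0) = 0
m(1) = F(1) = 1/4
m(2) = F(2) + f(1)·m(1) = 1/2 + 1/4·1/4 = 9/16
m(3) = F(3) + f(1)·m(2) + f(2)·m(1) = 3/4 + 1/4·9/16 + 1/4·1/4 = 61/64
m(4) = F(4) + f(1)·m(3) + f(2)·m(2) + f(3)·m(1) = 3/4 + 1/4·61/64 + 1/4·9/16 + 1/4·1/4 = 305/256
m(5) = F(5) + f(1)·m(4) + f(2)·m(3) + f(3)·m(2) = 1 + 1/4·305/256 + 1/4·61/64 + 1/4·9/16 = 1717/1024
E[N_5] = m(5) = 1717/1024
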